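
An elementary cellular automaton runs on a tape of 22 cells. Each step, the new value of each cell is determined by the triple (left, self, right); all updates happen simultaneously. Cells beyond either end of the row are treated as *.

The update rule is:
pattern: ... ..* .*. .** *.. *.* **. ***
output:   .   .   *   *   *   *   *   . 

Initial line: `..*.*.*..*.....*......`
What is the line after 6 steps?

..******.*****.**..***

*.******.**....**.....
***....*****...***....
..**...*...**..*.**...
*.***..**..***.*****..
***.**.***.*.***...**.
..******.*****.**..***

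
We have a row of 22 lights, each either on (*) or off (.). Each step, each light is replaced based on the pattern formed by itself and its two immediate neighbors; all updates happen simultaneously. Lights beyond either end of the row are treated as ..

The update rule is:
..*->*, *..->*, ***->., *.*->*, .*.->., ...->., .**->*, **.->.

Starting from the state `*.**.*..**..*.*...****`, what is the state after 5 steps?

.**.*.***.**.*.*.**...
**.*.**..**.*.*.**.*..
*.*.**.***.*.*.**.*.*.
.*.**.**..*.*.**.*.*.*
*.**.**.**.*.**.*.*.*.

*.**.**.**.*.**.*.*.*.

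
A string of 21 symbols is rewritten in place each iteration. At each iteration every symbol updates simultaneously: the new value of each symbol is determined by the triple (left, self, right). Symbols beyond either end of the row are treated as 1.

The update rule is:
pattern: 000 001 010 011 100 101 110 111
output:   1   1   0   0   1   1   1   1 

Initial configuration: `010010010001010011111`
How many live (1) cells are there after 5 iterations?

15

101101101110101101111
110110110111010110111
111011011011101011011
111101101101110101101
111110110110111010110
count of 1: 15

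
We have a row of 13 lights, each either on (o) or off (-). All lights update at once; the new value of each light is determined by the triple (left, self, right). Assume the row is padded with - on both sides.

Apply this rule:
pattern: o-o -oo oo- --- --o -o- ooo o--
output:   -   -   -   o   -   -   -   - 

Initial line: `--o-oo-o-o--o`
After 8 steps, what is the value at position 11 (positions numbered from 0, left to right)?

o

step 1: o------------
step 2: --ooooooooooo
step 3: o------------  (repeats step 1; period 2)
step 8: --ooooooooooo
position 11 holds o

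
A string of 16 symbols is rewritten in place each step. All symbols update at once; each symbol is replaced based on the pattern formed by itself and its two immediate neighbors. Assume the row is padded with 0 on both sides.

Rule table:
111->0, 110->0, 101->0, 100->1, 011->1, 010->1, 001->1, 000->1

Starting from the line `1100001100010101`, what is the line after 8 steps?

1010000000000000

1011111011110101
1010000010000101
1011111111111101
1010000000000001
1011111111111111
1010000000000000
1011111111111111  (repeats step 5; period 2)
step 8: 1010000000000000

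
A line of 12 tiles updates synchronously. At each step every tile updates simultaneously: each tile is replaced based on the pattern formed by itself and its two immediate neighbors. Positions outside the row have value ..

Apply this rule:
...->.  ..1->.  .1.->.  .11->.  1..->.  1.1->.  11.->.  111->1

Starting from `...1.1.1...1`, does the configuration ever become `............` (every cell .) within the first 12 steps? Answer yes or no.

............
all cells are . at step 1

yes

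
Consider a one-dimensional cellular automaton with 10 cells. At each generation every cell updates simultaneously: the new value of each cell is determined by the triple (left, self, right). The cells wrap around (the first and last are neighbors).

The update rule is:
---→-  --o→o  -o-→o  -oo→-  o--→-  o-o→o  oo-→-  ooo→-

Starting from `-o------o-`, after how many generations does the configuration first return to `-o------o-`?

10

oo-----oo-
------o--o
-----oo-oo
----o--o--
---oo-oo--
--o--o----
-oo-oo----
o--o------
o-oo-----o
-o------o-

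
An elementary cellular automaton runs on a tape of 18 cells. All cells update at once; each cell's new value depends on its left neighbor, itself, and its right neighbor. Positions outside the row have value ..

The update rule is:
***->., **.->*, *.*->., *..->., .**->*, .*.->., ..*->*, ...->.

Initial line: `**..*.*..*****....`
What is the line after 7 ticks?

tick 1: **.*....**...*....
tick 2: **.....***..*.....
tick 3: **....**.*.*......
tick 4: **...***..........
tick 5: **..**.*..........
tick 6: **.***............
tick 7: **.*.*............

**.*.*............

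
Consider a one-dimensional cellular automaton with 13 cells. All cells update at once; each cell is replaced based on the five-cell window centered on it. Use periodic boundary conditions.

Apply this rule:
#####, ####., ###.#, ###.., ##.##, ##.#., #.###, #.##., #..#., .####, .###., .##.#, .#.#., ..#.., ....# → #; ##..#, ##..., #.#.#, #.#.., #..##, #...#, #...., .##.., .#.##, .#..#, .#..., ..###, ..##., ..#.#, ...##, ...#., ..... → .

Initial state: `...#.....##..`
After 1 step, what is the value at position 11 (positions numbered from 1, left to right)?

.

.#.#...#.....
position 11 holds .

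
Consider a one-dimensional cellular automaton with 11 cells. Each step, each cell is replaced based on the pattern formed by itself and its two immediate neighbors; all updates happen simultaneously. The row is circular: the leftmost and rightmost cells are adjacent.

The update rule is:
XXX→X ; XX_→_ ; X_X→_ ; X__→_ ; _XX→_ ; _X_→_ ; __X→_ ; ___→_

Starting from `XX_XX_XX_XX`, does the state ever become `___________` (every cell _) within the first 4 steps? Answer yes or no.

yes

X_________X
___________
all cells are _ at step 2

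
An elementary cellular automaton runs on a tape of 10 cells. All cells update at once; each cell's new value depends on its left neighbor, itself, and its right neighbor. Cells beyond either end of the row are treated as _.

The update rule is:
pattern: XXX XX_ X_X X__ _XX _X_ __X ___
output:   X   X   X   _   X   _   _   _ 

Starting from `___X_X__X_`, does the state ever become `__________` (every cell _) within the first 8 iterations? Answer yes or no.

iteration 1: ____X_____
iteration 2: __________
all cells are _ at iteration 2

yes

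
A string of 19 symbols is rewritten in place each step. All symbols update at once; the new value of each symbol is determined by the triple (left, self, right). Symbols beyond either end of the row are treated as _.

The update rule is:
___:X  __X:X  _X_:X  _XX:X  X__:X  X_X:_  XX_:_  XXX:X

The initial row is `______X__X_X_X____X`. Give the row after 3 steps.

XXXXXXXXXX_X_XXXXXX
XXXXXXXXX__X_XXXXX_
XXXXXXXX_XXX_XXXX_X

XXXXXXXX_XXX_XXXX_X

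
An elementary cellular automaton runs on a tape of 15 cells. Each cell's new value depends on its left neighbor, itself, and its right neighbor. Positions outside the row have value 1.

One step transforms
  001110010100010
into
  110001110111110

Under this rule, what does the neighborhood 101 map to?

At position 8 the neighborhood is 101; the next row has 0 there.

0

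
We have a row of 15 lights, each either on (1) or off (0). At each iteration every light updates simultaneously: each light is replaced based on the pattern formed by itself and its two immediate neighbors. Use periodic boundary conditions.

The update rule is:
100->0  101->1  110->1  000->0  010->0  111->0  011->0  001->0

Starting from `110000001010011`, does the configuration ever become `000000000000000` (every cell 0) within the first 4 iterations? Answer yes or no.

yes

010000000100000
000000000000000
all cells are 0 at iteration 2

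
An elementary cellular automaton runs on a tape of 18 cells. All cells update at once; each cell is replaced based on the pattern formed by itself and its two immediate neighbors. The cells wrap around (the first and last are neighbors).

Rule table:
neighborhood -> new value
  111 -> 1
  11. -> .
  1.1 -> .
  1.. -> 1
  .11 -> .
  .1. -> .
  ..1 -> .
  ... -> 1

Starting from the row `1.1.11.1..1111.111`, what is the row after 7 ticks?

tick 1: ........1..11...11
tick 2: 1111111..1...11...
tick 3: .11111.1..11...11.
tick 4: ..111...1...11...1
tick 5: 1..1.11..11...11..
tick 6: .1.....1...11...1.
tick 7: ..1111..11...11..1

..1111..11...11..1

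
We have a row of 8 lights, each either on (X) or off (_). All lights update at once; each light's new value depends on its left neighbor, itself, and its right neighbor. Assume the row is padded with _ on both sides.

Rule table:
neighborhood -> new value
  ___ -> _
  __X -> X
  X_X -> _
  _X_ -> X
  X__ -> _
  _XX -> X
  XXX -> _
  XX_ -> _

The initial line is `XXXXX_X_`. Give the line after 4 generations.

X__XX___

X_____X_
X____XX_
X___XX__
X__XX___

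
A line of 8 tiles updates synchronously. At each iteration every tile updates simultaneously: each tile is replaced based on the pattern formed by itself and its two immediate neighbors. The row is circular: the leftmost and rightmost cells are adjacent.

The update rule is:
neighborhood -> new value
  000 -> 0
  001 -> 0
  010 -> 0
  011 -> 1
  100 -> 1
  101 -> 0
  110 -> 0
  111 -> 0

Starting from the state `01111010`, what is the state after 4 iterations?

01000001
00100000
00010000
00001000

00001000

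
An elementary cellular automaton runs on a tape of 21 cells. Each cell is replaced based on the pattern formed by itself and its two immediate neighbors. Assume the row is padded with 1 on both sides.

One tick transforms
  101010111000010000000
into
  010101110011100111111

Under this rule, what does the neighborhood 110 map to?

0

At position 0 the neighborhood is 110; the next row has 0 there.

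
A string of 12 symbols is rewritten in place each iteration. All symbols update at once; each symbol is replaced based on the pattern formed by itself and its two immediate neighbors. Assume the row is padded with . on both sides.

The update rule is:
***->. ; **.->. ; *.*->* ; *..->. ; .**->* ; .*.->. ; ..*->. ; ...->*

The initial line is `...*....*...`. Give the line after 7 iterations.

*......***..

iteration 1: **...**...**
iteration 2: *..*.*..*.*.
iteration 3: ....*....*..
iteration 4: ***...**...*
iteration 5: *...*.*..*..
iteration 6: ..*..*.....*
iteration 7: *......***..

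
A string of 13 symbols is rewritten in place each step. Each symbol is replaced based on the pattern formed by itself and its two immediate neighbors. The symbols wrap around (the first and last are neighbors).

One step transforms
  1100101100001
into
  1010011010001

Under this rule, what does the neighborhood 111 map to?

1

At position 0 the neighborhood is 111; the next row has 1 there.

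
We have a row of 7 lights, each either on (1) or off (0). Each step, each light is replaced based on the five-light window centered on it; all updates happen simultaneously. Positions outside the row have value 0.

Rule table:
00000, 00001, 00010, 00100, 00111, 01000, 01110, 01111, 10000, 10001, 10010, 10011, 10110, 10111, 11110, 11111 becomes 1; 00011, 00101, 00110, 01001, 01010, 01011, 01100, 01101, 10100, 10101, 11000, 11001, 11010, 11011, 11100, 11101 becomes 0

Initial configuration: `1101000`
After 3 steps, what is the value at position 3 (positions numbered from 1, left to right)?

0000111
1110110
1100100
position 3 holds 0

0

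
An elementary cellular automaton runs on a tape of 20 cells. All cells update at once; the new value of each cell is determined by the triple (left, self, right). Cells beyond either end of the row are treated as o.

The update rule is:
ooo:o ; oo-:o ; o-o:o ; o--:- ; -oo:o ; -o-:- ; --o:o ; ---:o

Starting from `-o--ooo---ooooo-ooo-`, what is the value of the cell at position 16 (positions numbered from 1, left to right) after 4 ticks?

o--oooo-oooooooooooo
o-oooooooooooooooooo
oooooooooooooooooooo
oooooooooooooooooooo
position 16 holds o

o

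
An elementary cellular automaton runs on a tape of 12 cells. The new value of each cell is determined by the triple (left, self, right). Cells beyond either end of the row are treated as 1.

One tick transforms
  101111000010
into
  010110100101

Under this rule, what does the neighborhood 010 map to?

At position 10 the neighborhood is 010; the next row has 0 there.

0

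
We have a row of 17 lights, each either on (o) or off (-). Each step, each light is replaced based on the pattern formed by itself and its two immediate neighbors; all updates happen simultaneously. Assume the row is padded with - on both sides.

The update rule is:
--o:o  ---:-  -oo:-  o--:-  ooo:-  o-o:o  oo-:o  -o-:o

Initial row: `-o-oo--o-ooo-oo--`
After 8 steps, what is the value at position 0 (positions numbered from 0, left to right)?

-

ooo-o-ooo--oo-o--
--oooo--o-o-ooo--
-o---o-ooooo--o--
oo--ooo----o-oo--
-o-o--o---ooo-o--
oooo-oo--o--ooo--
---oo-o-oo-o--o--
--o-oooo-ooo-oo--
position 0 holds -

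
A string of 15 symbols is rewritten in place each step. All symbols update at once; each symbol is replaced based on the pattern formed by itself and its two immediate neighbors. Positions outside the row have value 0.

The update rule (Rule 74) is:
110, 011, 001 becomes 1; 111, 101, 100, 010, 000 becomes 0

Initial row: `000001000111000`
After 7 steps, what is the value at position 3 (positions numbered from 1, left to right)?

000010001101000
000100011100000
001000110100000
010001110000000
100011010000000
000111000000000
001101000000000
position 3 holds 1

1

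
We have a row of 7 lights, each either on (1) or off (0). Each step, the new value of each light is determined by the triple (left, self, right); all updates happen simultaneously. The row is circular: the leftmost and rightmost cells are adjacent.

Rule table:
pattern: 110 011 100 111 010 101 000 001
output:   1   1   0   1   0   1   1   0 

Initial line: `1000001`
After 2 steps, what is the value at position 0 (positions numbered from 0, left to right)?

step 1: 1011101
step 2: 1111111
position 0 holds 1

1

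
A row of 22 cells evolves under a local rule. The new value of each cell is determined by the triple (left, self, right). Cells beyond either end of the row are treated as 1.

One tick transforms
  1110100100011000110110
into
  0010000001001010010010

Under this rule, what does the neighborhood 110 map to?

1

At position 2 the neighborhood is 110; the next row has 1 there.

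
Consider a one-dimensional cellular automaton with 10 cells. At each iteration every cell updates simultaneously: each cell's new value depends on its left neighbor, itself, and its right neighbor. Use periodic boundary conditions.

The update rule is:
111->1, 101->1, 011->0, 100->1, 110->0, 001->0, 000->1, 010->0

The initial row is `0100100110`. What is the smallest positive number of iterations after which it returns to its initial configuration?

0010010001
1001001100
0100100010
0010011001
1001000100
0100110010
0010001001
1001100100
0100010010
0011001001
1000100100
0110010010
0001001001
1100100100
0010010010
1001001001
0100100100
0010010011
1001001000
0100100110

20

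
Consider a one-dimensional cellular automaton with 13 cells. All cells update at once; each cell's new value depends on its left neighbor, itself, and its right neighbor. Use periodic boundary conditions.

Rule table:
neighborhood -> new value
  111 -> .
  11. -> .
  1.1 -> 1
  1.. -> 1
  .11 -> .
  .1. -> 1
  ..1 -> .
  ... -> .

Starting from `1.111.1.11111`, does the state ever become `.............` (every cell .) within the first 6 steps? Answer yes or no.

no

.1...111.....
.11.....1....
...1....11...
...11.....1..
.....1....11.
.....11.....1
step 6 is .....11.....1, still not uniform .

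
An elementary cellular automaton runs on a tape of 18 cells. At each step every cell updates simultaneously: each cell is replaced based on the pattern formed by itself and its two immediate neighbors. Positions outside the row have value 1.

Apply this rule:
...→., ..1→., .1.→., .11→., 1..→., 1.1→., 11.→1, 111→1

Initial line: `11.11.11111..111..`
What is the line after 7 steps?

11................

11..1..1111...11..
11......111....1..
11.......11.......
11........1.......
11................
11................  (fixed point — unchanged through step 7)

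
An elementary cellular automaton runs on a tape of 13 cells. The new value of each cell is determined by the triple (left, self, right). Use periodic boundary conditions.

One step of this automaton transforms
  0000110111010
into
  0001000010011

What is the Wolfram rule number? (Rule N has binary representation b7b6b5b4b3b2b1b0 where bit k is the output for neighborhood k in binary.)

position 8: 111 → 1  (bit 7 = 1)
position 5: 110 → 0  (bit 6 = 0)
position 6: 101 → 0  (bit 5 = 0)
position 12: 100 → 1  (bit 4 = 1)
position 4: 011 → 0  (bit 3 = 0)
position 11: 010 → 1  (bit 2 = 1)
position 3: 001 → 1  (bit 1 = 1)
position 0: 000 → 0  (bit 0 = 0)
bits b7..b0 = 10010110 = 150

150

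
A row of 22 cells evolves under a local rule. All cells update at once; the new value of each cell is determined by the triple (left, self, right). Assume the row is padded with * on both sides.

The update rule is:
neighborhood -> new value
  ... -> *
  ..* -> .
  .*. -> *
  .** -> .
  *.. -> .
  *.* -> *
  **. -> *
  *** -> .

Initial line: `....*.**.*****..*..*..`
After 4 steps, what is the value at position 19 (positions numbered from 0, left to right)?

*

step 1: .**.**.**....*..*..*..
step 2: *.**.**.*.**.*..*..*..
step 3: **.**.****.***..*..*..
step 4: .**.**...**..*..*..*..
position 19 holds *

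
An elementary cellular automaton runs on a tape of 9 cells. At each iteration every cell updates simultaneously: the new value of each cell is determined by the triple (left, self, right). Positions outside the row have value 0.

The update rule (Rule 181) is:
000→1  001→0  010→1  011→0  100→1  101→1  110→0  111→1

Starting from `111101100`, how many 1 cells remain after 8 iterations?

4

011010011
000111000
110010111
001011010
101100111
110010010
001011011
101100100
count of 1: 4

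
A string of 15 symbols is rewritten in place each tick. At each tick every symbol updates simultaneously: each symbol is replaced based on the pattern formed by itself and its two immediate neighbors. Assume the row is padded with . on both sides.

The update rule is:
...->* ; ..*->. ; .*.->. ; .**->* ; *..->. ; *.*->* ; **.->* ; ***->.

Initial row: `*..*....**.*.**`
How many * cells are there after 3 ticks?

9

.....**.***.***
****.****.***.*
*..***..***.**.
count of *: 9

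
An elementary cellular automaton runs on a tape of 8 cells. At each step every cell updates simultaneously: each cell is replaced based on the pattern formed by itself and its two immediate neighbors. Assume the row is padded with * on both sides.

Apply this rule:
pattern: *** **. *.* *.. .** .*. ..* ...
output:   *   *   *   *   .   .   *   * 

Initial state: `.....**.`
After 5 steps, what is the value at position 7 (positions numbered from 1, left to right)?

*****.**
******.*
*******.
********
********
position 7 holds *

*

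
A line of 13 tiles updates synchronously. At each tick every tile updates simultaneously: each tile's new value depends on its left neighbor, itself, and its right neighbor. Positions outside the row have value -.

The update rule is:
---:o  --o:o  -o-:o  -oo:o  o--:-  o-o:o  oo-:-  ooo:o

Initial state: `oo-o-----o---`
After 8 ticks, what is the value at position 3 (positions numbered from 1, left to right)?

o-oo-ooooo-oo
ooo-ooooo-oo-
oo-ooooo-oo--
o-ooooo-oo--o
oooooo-oo--oo
ooooo-oo--oo-
oooo-oo--oo--
ooo-oo--oo--o
position 3 holds o

o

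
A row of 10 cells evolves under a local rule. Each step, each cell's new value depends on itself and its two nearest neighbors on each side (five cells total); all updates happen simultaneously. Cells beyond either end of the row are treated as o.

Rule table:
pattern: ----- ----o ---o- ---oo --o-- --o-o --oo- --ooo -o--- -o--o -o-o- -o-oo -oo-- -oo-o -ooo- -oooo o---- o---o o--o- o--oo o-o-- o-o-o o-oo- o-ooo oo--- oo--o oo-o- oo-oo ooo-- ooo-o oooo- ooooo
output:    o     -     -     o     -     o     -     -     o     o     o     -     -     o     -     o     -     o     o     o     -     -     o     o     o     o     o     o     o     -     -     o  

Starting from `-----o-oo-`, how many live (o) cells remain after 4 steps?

o-o--o-ooo
-o-ooo-ooo
o--o--oooo
ooo-oo-ooo
count of o: 8

8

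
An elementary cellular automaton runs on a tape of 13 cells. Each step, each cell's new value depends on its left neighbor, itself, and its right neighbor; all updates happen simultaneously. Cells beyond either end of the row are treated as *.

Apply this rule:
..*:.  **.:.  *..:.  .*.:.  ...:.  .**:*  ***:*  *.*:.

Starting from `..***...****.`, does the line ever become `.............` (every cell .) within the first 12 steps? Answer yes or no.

yes

step 1: ..**....***..
step 2: ..*.....**...
step 3: ........*....
step 4: .............
all cells are . at step 4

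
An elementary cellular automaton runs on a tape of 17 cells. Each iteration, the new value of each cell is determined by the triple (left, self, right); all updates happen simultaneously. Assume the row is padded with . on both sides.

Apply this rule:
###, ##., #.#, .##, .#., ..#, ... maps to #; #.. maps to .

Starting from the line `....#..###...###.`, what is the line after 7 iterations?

################.

#####.####.#####.
################.
################.  (fixed point — unchanged through iteration 7)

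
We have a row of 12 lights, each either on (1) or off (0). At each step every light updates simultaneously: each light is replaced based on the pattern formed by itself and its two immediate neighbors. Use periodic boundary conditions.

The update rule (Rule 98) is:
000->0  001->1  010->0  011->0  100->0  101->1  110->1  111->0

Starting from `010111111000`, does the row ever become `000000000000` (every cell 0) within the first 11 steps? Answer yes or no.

no

step 1: 101000001000
step 2: 010000010001
step 3: 100000100010
step 4: 000001000101
step 5: 000010001010
step 6: 000100010100
step 7: 001000101000
step 8: 010001010000
step 9: 100010100000
step 10: 000101000001
step 11: 001010000010
step 11 is 001010000010, still not uniform 0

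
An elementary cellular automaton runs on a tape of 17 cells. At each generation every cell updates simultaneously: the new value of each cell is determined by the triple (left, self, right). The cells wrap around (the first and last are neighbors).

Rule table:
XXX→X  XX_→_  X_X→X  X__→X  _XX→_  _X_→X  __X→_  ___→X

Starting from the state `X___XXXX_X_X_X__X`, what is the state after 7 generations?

generation 1: _XX__XX_XXXXXXX__
generation 2: ___X___X_XXXXX_XX
generation 3: XX_XXX_XX_XXX_X__
generation 4: __X_X_X__X_X_XXX_
generation 5: X_XXXXXX_XXXX_X_X
generation 6: _X_XXXX_X_XX_XXX_
generation 7: _XX_XX_XXX__X_X_X

_XX_XX_XXX__X_X_X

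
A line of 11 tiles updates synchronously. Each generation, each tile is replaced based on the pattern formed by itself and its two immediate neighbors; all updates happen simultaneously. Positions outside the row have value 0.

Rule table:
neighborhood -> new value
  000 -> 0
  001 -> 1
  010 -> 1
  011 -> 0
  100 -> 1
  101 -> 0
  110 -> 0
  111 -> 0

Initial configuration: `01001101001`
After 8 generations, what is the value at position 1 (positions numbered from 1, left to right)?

generation 1: 11110001111
generation 2: 00001010000
generation 3: 00011011000
generation 4: 00100000100
generation 5: 01110001110
generation 6: 10001010001
generation 7: 11011011011
generation 8: 00000000000
position 1 holds 0

0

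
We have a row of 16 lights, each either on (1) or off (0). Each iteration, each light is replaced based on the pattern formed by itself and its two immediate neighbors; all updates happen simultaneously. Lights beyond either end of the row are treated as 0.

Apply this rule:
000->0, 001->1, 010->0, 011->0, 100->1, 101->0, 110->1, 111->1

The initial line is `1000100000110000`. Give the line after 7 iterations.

0101010001011000
1000001010001100
0100010001010110
1010101010000011
0000000001000101
0000000010101000
0000000100000100

0000000100000100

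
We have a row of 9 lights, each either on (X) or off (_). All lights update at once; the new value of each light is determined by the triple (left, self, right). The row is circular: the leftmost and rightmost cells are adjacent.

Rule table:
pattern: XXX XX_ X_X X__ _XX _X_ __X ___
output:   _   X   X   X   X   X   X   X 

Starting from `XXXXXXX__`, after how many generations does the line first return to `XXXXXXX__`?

X_____XXX
XXXXXXX__

2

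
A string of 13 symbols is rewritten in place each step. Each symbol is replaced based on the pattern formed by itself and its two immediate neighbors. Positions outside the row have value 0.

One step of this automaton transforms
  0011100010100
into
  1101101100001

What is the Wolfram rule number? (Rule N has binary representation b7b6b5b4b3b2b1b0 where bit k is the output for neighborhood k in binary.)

position 3: 111 → 1  (bit 7 = 1)
position 4: 110 → 1  (bit 6 = 1)
position 9: 101 → 0  (bit 5 = 0)
position 5: 100 → 0  (bit 4 = 0)
position 2: 011 → 0  (bit 3 = 0)
position 8: 010 → 0  (bit 2 = 0)
position 1: 001 → 1  (bit 1 = 1)
position 0: 000 → 1  (bit 0 = 1)
bits b7..b0 = 11000011 = 195

195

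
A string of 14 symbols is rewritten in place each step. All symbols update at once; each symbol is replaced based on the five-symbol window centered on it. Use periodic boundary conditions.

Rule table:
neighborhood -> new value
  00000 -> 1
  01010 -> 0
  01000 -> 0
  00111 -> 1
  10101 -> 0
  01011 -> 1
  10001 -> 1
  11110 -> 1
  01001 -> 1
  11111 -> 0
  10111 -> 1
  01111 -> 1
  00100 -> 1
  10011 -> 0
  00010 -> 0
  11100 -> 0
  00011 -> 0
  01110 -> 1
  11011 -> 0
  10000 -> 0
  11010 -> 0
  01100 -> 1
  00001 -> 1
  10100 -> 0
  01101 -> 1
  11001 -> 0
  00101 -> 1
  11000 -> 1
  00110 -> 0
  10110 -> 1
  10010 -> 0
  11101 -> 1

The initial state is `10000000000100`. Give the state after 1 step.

10011111110110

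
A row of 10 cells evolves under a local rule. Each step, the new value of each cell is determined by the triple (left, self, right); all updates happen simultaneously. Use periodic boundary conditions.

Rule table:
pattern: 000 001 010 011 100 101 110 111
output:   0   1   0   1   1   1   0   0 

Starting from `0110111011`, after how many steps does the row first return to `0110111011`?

1101100110
1011011101
0110110011
1101101110
1011011001
0110110111
1101101100
1011011011
0110110110
1101101101
0011011011
1110110110
1001101101
0111011011
1100110110
1011101101
0110011011
1101110110
1011001101
0110111011

20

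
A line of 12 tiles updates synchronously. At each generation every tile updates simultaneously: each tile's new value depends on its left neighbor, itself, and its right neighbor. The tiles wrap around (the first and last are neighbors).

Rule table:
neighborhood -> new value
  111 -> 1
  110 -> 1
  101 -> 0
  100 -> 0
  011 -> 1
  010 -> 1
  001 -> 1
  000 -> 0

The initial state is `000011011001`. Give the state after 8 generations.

011111011011

000111011011
001111011011
011111011011
011111011011  (fixed point — unchanged through generation 8)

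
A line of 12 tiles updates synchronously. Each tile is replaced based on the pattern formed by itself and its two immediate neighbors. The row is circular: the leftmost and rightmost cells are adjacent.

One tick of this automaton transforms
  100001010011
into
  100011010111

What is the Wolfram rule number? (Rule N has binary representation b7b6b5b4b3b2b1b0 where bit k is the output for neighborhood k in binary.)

206

position 11: 111 → 1  (bit 7 = 1)
position 0: 110 → 1  (bit 6 = 1)
position 6: 101 → 0  (bit 5 = 0)
position 1: 100 → 0  (bit 4 = 0)
position 10: 011 → 1  (bit 3 = 1)
position 5: 010 → 1  (bit 2 = 1)
position 4: 001 → 1  (bit 1 = 1)
position 2: 000 → 0  (bit 0 = 0)
bits b7..b0 = 11001110 = 206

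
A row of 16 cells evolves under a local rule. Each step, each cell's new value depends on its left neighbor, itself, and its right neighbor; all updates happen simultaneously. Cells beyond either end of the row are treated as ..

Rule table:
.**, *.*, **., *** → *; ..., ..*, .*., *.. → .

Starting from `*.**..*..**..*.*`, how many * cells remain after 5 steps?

.***.....**...*.
.***.....**.....
.***.....**.....  (fixed point — unchanged through step 5)
count of *: 5

5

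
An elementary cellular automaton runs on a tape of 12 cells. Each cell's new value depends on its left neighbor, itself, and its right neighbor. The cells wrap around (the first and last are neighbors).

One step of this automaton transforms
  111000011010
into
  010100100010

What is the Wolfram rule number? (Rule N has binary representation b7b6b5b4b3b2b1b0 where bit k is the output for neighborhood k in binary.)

position 1: 111 → 1  (bit 7 = 1)
position 2: 110 → 0  (bit 6 = 0)
position 9: 101 → 0  (bit 5 = 0)
position 3: 100 → 1  (bit 4 = 1)
position 0: 011 → 0  (bit 3 = 0)
position 10: 010 → 1  (bit 2 = 1)
position 6: 001 → 1  (bit 1 = 1)
position 4: 000 → 0  (bit 0 = 0)
bits b7..b0 = 10010110 = 150

150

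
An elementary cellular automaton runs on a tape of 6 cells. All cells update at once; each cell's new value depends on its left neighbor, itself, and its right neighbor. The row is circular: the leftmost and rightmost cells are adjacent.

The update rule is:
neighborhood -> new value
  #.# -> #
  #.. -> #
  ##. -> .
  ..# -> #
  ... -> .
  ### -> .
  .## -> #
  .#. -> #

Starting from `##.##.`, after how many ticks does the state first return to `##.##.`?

3

#.##.#
.##.##
##.##.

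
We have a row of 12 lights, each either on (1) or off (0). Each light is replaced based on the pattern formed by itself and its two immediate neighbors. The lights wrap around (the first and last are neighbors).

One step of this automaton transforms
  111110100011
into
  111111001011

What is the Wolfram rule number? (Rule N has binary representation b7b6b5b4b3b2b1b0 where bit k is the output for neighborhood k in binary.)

233

position 0: 111 → 1  (bit 7 = 1)
position 4: 110 → 1  (bit 6 = 1)
position 5: 101 → 1  (bit 5 = 1)
position 7: 100 → 0  (bit 4 = 0)
position 10: 011 → 1  (bit 3 = 1)
position 6: 010 → 0  (bit 2 = 0)
position 9: 001 → 0  (bit 1 = 0)
position 8: 000 → 1  (bit 0 = 1)
bits b7..b0 = 11101001 = 233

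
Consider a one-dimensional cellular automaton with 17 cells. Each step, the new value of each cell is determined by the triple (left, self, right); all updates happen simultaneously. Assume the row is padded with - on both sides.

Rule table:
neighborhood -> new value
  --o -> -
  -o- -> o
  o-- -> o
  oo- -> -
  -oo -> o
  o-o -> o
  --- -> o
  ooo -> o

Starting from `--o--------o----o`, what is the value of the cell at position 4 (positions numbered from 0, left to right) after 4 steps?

o-oooooooo-oooo-o
ooooooooo-oooo-oo
oooooooo-oooo-oo-
ooooooo-oooo-oo-o
position 4 holds o

o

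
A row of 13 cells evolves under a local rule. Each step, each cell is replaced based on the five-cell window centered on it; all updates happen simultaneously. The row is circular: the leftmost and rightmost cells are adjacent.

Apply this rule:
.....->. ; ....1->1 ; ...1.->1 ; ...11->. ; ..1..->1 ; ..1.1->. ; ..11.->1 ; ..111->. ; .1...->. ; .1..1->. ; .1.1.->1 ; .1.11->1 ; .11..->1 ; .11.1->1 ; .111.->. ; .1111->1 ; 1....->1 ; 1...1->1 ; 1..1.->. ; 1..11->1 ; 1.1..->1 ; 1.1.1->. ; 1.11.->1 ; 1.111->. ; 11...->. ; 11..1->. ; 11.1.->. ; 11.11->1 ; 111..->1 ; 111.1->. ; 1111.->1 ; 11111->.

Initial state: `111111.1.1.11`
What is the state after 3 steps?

step 1: ....1...1.1.1
step 2: .1111.11.1.11
step 3: 1.11.111..111

1.11.111..111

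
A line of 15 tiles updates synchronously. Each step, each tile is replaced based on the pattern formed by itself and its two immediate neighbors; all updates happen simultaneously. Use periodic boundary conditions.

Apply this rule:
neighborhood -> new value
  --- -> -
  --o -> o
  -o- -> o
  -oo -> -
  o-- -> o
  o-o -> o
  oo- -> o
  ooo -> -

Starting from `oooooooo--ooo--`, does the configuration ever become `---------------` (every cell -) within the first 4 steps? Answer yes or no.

-------ooo--ooo
o-----o--ooo--o
oo---oooo--ooo-
-oo-o---ooo--oo
step 4 is -oo-o---ooo--oo, still not uniform -

no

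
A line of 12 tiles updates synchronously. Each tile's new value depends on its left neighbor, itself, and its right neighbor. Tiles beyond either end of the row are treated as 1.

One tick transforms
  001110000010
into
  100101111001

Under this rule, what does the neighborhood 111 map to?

At position 3 the neighborhood is 111; the next row has 1 there.

1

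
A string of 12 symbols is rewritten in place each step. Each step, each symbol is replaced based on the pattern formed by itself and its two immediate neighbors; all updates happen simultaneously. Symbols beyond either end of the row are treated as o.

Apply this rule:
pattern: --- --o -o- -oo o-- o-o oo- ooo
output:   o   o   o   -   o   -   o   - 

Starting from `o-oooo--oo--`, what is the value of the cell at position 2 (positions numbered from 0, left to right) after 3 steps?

-

step 1: o----ooo-ooo
step 2: ooooo--o----
step 3: ----oooooooo
position 2 holds -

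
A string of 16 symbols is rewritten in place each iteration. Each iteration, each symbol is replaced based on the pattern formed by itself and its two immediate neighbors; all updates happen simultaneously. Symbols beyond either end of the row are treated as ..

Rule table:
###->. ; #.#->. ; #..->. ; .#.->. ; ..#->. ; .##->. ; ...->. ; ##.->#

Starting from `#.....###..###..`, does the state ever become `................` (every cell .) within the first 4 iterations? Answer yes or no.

iteration 1: ........#....#..
iteration 2: ................
all cells are . at iteration 2

yes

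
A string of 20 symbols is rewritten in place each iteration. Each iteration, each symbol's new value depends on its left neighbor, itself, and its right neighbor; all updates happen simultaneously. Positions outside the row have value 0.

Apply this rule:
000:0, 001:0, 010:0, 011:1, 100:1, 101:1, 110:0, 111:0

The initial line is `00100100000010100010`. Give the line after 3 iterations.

iteration 1: 00010010000001010001
iteration 2: 00001001000000101000
iteration 3: 00000100100000010100

00000100100000010100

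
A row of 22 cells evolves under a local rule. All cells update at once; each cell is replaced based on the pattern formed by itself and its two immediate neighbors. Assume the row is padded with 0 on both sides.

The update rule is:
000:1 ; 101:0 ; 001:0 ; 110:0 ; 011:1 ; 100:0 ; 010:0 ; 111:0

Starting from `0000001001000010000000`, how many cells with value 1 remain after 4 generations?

12

1111100000011000111111
1000001111010010100000
0011101000000000001111
1010000011111111101000
count of 1: 12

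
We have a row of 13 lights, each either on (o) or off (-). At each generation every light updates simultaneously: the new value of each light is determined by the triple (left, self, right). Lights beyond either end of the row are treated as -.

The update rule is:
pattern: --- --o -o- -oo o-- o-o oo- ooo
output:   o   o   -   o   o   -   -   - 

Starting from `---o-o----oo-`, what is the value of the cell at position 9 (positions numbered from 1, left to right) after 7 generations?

-

ooo---ooooo-o
o--oooo------
-ooo---oooooo
oo--oooo-----
o-ooo---ooooo
--o--oooo----
oo-ooo---oooo
position 9 holds -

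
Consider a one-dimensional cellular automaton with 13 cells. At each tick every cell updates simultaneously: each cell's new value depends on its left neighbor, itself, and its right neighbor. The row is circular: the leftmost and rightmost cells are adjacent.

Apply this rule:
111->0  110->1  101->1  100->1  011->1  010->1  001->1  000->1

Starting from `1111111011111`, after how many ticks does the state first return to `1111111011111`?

2

0000001110000
1111111011111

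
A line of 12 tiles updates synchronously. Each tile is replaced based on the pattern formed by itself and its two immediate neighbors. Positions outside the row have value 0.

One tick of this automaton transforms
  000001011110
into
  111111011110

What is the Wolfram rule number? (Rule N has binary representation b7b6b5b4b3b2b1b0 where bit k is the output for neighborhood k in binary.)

position 8: 111 → 1  (bit 7 = 1)
position 10: 110 → 1  (bit 6 = 1)
position 6: 101 → 0  (bit 5 = 0)
position 11: 100 → 0  (bit 4 = 0)
position 7: 011 → 1  (bit 3 = 1)
position 5: 010 → 1  (bit 2 = 1)
position 4: 001 → 1  (bit 1 = 1)
position 0: 000 → 1  (bit 0 = 1)
bits b7..b0 = 11001111 = 207

207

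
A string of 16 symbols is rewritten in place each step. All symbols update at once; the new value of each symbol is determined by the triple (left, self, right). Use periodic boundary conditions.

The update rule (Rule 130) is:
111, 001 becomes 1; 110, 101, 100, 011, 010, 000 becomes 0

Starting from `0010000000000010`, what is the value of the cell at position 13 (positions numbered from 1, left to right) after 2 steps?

step 1: 0100000000000100
step 2: 1000000000001000
position 13 holds 1

1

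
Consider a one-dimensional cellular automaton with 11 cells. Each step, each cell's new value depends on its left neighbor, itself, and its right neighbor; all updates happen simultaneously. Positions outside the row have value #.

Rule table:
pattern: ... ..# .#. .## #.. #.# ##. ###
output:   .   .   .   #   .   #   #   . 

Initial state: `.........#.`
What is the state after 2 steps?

..........#
..........#

..........#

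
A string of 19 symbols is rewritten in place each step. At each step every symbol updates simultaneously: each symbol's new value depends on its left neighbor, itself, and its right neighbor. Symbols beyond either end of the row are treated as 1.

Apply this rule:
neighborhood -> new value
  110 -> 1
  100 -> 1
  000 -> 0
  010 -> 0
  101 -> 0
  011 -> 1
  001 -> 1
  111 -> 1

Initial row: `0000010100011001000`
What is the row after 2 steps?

1101010100111110001

1000100010111110101
1101010100111110001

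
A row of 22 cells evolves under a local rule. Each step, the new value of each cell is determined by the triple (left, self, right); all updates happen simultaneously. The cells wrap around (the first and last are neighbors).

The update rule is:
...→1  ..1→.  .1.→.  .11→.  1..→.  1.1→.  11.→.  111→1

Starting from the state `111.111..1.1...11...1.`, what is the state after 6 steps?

...1..1..1..1..11...11

step 1: .1...1.......1....1...
step 2: ...1...11111...11...11
step 3: .1...1..111..1....1...
step 4: ...1.....1.....11...11
step 5: .1...111...111....1...
step 6: ...1..1..1..1..11...11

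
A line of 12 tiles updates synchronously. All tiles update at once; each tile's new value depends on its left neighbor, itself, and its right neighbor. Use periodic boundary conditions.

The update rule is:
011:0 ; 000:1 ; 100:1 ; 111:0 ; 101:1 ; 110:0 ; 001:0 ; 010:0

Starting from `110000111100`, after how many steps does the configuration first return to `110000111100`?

001110000010
100001111001
011100000100
000011110011
111000001000
000111100110
110000010001
001111001100
100000100011
011110011000
000001000111
111100110000
000010001110
111001100001
000100011100
110011000011
001000111000
100110000111
010001110000
001100001111
100011100000
011000011110
000111000001
110000111100

24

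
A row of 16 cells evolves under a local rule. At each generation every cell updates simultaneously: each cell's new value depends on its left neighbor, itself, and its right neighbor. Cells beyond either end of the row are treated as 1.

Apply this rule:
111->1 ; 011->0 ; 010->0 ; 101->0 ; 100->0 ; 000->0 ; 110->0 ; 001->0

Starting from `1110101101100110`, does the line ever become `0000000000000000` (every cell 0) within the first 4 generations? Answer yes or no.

yes

1100000000000000
1000000000000000
0000000000000000
all cells are 0 at generation 3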